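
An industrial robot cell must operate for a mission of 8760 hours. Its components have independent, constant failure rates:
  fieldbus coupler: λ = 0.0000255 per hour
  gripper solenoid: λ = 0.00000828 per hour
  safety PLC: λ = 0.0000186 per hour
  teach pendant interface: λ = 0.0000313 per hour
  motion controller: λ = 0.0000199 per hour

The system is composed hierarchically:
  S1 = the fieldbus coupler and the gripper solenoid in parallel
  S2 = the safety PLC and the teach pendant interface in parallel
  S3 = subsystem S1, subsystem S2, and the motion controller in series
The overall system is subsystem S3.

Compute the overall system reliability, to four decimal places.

R(fieldbus coupler) = exp(−0.0000255 × 8760) = 0.799811
R(gripper solenoid) = exp(−0.00000828 × 8760) = 0.930035
R(safety PLC) = exp(−0.0000186 × 8760) = 0.849646
R(teach pendant interface) = exp(−0.0000313 × 8760) = 0.760189
R(motion controller) = exp(−0.0000199 × 8760) = 0.840025
Parallel (fieldbus coupler and gripper solenoid): 1 − (1 − 0.799811)(1 − 0.930035) = 0.985994
Parallel (safety PLC and teach pendant interface): 1 − (1 − 0.849646)(1 − 0.760189) = 0.963943
Series ([0.985994], [0.963943], and motion controller): 0.985994 × 0.963943 × 0.840025 = 0.7984

0.7984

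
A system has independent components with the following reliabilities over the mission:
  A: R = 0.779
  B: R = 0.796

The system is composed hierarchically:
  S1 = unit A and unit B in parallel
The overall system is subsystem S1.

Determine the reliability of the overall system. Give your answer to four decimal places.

Parallel (A and B): 1 − (1 − 0.779000)(1 − 0.796000) = 0.9549

0.9549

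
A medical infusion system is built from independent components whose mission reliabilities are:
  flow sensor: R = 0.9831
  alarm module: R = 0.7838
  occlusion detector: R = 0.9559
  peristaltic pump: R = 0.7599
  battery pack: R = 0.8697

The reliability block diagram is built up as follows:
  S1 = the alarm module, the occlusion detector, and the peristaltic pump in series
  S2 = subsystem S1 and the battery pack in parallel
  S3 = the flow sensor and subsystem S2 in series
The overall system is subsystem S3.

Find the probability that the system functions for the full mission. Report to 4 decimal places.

0.9279

Series (alarm module, occlusion detector, and peristaltic pump): 0.783800 × 0.955900 × 0.759900 = 0.569343
Parallel ([0.569343] and battery pack): 1 − (1 − 0.569343)(1 − 0.869700) = 0.943885
Series (flow sensor and [0.943885]): 0.983100 × 0.943885 = 0.9279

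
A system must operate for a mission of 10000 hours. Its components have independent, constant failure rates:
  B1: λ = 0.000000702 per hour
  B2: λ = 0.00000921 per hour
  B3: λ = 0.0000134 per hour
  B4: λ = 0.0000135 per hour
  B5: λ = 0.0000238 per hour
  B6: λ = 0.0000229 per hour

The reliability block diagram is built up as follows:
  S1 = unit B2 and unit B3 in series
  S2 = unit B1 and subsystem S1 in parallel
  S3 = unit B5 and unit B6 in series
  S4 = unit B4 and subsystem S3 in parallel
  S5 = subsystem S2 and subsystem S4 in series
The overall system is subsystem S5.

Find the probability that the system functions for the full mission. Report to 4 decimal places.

0.9515

R(B1) = exp(−0.000000702 × 10000) = 0.993005
R(B2) = exp(−0.00000921 × 10000) = 0.912014
R(B3) = exp(−0.0000134 × 10000) = 0.874590
R(B4) = exp(−0.0000135 × 10000) = 0.873716
R(B5) = exp(−0.0000238 × 10000) = 0.788203
R(B6) = exp(−0.0000229 × 10000) = 0.795329
Series (B2 and B3): 0.912014 × 0.874590 = 0.797638
Parallel (B1 and [0.797638]): 1 − (1 − 0.993005)(1 − 0.797638) = 0.998584
Series (B5 and B6): 0.788203 × 0.795329 = 0.626881
Parallel (B4 and [0.626881]): 1 − (1 − 0.873716)(1 − 0.626881) = 0.952881
Series ([0.998584] and [0.952881]): 0.998584 × 0.952881 = 0.9515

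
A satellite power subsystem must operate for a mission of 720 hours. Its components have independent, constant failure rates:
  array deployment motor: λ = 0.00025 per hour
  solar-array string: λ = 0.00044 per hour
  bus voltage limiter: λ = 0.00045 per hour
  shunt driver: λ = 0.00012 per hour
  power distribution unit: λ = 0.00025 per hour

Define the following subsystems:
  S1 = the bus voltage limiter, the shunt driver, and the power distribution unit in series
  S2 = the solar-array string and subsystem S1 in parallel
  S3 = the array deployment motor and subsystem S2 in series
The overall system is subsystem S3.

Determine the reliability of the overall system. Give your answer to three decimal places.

R(array deployment motor) = exp(−0.00025 × 720) = 0.83527
R(solar-array string) = exp(−0.00044 × 720) = 0.72848
R(bus voltage limiter) = exp(−0.00045 × 720) = 0.72325
R(shunt driver) = exp(−0.00012 × 720) = 0.91723
R(power distribution unit) = exp(−0.00025 × 720) = 0.83527
Series (bus voltage limiter, shunt driver, and power distribution unit): 0.72325 × 0.91723 × 0.83527 = 0.55411
Parallel (solar-array string and [0.55411]): 1 − (1 − 0.72848)(1 − 0.55411) = 0.87893
Series (array deployment motor and [0.87893]): 0.83527 × 0.87893 = 0.734

0.734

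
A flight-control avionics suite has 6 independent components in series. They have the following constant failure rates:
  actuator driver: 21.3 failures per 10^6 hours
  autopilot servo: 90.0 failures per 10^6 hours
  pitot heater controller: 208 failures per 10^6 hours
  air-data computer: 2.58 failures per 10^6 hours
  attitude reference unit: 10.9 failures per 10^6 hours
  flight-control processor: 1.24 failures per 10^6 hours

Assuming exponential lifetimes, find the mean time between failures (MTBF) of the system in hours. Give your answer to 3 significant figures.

2990

Series of exponential components: λ_sys = Σ λ_i
λ_sys = 0.0000213 + 0.0000900 + 0.000208 + 0.00000258 + 0.0000109 + 0.00000124 = 3.3402e-04 /h
MTBF = 1 / λ_sys = 2990 h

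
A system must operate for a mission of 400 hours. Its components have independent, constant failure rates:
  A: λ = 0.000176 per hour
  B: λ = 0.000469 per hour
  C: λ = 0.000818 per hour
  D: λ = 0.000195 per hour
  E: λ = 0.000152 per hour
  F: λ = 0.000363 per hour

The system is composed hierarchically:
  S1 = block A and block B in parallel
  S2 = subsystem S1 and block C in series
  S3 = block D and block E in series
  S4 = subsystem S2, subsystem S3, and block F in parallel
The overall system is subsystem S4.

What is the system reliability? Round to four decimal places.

0.9950

R(A) = exp(−0.000176 × 400) = 0.932021
R(B) = exp(−0.000469 × 400) = 0.828946
R(C) = exp(−0.000818 × 400) = 0.720940
R(D) = exp(−0.000195 × 400) = 0.924964
R(E) = exp(−0.000152 × 400) = 0.941011
R(F) = exp(−0.000363 × 400) = 0.864849
Parallel (A and B): 1 − (1 − 0.932021)(1 − 0.828946) = 0.988372
Series ([0.988372] and C): 0.988372 × 0.720940 = 0.712557
Series (D and E): 0.924964 × 0.941011 = 0.870401
Parallel ([0.712557], [0.870401], and F): 1 − (1 − 0.712557)(1 − 0.870401)(1 − 0.864849) = 0.9950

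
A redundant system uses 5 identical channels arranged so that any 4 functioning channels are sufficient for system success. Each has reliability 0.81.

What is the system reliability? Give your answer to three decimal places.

R = Σ_{i=4}^{5} C(5,i) p^i (1−p)^{5−i} with p = 0.81
C(5,4)·0.81^4·0.19^1 = 0.40894
C(5,5)·0.81^5·0.19^0 = 0.34868
Sum = 0.758

0.758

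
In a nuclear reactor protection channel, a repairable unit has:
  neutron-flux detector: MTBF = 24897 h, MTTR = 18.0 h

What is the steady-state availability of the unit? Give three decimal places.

0.999

A(neutron-flux detector) = MTBF/(MTBF+MTTR) = 24897/(24897+18.0) = 0.999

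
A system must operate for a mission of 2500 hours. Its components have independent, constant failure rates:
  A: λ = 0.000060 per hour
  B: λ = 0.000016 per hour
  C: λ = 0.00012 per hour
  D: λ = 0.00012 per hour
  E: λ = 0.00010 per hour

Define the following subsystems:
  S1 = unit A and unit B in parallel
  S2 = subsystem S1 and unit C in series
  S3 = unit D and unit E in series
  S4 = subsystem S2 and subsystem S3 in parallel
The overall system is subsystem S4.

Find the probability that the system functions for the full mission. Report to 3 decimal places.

0.889

R(A) = exp(−0.000060 × 2500) = 0.86071
R(B) = exp(−0.000016 × 2500) = 0.96079
R(C) = exp(−0.00012 × 2500) = 0.74082
R(D) = exp(−0.00012 × 2500) = 0.74082
R(E) = exp(−0.00010 × 2500) = 0.77880
Parallel (A and B): 1 − (1 − 0.86071)(1 − 0.96079) = 0.99454
Series ([0.99454] and C): 0.99454 × 0.74082 = 0.73678
Series (D and E): 0.74082 × 0.77880 = 0.57695
Parallel ([0.73678] and [0.57695]): 1 − (1 − 0.73678)(1 − 0.57695) = 0.889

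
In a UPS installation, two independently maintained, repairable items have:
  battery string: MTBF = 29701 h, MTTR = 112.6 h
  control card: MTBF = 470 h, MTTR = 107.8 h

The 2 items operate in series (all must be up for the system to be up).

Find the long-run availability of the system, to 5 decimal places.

A(battery string) = MTBF/(MTBF+MTTR) = 29701/(29701+112.6) = 0.996223
A(control card) = MTBF/(MTBF+MTTR) = 470/(470+107.8) = 0.813430
Series availability: 0.996223 × 0.813430 = 0.81036

0.81036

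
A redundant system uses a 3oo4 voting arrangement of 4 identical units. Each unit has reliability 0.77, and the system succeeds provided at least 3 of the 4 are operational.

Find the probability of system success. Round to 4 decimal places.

R = Σ_{i=3}^{4} C(4,i) p^i (1−p)^{4−i} with p = 0.77
C(4,3)·0.77^3·0.23^1 = 0.420010
C(4,4)·0.77^4·0.23^0 = 0.351530
Sum = 0.7715

0.7715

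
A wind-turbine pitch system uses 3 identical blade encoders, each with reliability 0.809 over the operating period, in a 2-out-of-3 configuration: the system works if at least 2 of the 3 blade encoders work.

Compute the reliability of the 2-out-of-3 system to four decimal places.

R = Σ_{i=2}^{3} C(3,i) p^i (1−p)^{3−i} with p = 0.809
C(3,2)·0.809^2·0.191^1 = 0.375018
C(3,3)·0.809^3·0.191^0 = 0.529475
Sum = 0.9045

0.9045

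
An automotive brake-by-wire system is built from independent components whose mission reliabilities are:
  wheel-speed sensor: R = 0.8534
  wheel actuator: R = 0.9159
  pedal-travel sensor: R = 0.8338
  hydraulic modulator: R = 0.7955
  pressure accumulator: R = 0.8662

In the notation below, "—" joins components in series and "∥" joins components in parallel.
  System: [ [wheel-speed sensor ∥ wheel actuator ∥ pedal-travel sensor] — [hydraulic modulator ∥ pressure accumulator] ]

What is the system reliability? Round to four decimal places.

0.9706

Parallel (wheel-speed sensor, wheel actuator, and pedal-travel sensor): 1 − (1 − 0.853400)(1 − 0.915900)(1 − 0.833800) = 0.997951
Parallel (hydraulic modulator and pressure accumulator): 1 − (1 − 0.795500)(1 − 0.866200) = 0.972638
Series ([0.997951] and [0.972638]): 0.997951 × 0.972638 = 0.9706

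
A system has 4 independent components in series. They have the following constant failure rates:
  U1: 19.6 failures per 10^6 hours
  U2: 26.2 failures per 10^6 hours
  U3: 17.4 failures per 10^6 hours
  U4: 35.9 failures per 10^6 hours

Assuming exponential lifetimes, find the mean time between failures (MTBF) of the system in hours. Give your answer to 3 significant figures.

Series of exponential components: λ_sys = Σ λ_i
λ_sys = 0.0000196 + 0.0000262 + 0.0000174 + 0.0000359 = 9.9100e-05 /h
MTBF = 1 / λ_sys = 10100 h

10100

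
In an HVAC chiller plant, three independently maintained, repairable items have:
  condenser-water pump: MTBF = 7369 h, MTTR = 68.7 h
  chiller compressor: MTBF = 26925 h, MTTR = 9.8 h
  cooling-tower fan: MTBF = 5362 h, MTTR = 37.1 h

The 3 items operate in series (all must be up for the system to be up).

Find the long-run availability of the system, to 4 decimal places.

0.9836

A(condenser-water pump) = MTBF/(MTBF+MTTR) = 7369/(7369+68.7) = 0.990763
A(chiller compressor) = MTBF/(MTBF+MTTR) = 26925/(26925+9.8) = 0.999636
A(cooling-tower fan) = MTBF/(MTBF+MTTR) = 5362/(5362+37.1) = 0.993128
Series availability: 0.990763 × 0.999636 × 0.993128 = 0.9836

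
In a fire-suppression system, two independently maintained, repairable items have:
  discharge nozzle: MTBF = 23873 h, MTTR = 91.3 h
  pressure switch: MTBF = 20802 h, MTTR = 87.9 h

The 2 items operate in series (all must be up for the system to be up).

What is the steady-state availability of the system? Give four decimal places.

0.9920

A(discharge nozzle) = MTBF/(MTBF+MTTR) = 23873/(23873+91.3) = 0.996190
A(pressure switch) = MTBF/(MTBF+MTTR) = 20802/(20802+87.9) = 0.995792
Series availability: 0.996190 × 0.995792 = 0.9920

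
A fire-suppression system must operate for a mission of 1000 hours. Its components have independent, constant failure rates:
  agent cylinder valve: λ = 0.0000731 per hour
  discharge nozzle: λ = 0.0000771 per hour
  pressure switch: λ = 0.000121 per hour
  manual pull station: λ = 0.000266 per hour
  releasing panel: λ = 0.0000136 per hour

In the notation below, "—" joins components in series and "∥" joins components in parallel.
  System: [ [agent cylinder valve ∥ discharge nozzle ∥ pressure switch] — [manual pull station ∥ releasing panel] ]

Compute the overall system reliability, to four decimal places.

0.9963

R(agent cylinder valve) = exp(−0.0000731 × 1000) = 0.929508
R(discharge nozzle) = exp(−0.0000771 × 1000) = 0.925797
R(pressure switch) = exp(−0.000121 × 1000) = 0.886034
R(manual pull station) = exp(−0.000266 × 1000) = 0.766439
R(releasing panel) = exp(−0.0000136 × 1000) = 0.986492
Parallel (agent cylinder valve, discharge nozzle, and pressure switch): 1 − (1 − 0.929508)(1 − 0.925797)(1 − 0.886034) = 0.999404
Parallel (manual pull station and releasing panel): 1 − (1 − 0.766439)(1 − 0.986492) = 0.996845
Series ([0.999404] and [0.996845]): 0.999404 × 0.996845 = 0.9963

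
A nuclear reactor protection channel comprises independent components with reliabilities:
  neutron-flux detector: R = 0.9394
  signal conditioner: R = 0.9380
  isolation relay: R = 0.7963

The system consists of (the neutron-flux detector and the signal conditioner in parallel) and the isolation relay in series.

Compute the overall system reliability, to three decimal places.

Parallel (neutron-flux detector and signal conditioner): 1 − (1 − 0.93940)(1 − 0.93800) = 0.99624
Series ([0.99624] and isolation relay): 0.99624 × 0.79630 = 0.793

0.793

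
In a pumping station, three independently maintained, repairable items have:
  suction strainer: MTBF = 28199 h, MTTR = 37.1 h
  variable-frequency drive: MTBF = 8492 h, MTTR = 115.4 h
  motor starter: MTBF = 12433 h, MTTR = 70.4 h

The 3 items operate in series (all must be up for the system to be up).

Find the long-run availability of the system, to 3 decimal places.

A(suction strainer) = MTBF/(MTBF+MTTR) = 28199/(28199+37.1) = 0.998686
A(variable-frequency drive) = MTBF/(MTBF+MTTR) = 8492/(8492+115.4) = 0.986593
A(motor starter) = MTBF/(MTBF+MTTR) = 12433/(12433+70.4) = 0.994370
Series availability: 0.998686 × 0.986593 × 0.994370 = 0.980

0.980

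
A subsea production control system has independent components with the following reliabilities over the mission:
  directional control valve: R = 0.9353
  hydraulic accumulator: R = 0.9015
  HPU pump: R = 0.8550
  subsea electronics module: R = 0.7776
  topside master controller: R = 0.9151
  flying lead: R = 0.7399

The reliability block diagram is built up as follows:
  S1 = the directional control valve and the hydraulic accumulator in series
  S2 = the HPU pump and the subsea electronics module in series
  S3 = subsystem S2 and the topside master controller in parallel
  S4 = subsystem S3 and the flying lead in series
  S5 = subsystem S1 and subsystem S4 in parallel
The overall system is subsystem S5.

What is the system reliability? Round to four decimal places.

0.9559

Series (directional control valve and hydraulic accumulator): 0.935300 × 0.901500 = 0.843173
Series (HPU pump and subsea electronics module): 0.855000 × 0.777600 = 0.664848
Parallel ([0.664848] and topside master controller): 1 − (1 − 0.664848)(1 − 0.915100) = 0.971546
Series ([0.971546] and flying lead): 0.971546 × 0.739900 = 0.718847
Parallel ([0.843173] and [0.718847]): 1 − (1 − 0.843173)(1 − 0.718847) = 0.9559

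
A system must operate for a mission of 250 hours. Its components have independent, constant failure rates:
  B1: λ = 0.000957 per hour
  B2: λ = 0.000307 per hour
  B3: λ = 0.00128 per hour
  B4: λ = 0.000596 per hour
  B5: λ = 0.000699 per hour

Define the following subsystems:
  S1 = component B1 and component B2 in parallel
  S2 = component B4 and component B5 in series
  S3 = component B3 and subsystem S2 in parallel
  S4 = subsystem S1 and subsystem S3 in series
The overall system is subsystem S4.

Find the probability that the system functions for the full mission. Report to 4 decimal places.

0.9097

R(B1) = exp(−0.000957 × 250) = 0.787218
R(B2) = exp(−0.000307 × 250) = 0.926121
R(B3) = exp(−0.00128 × 250) = 0.726149
R(B4) = exp(−0.000596 × 250) = 0.861569
R(B5) = exp(−0.000699 × 250) = 0.839667
Parallel (B1 and B2): 1 − (1 − 0.787218)(1 − 0.926121) = 0.984280
Series (B4 and B5): 0.861569 × 0.839667 = 0.723431
Parallel (B3 and [0.723431]): 1 − (1 − 0.726149)(1 − 0.723431) = 0.924261
Series ([0.984280] and [0.924261]): 0.984280 × 0.924261 = 0.9097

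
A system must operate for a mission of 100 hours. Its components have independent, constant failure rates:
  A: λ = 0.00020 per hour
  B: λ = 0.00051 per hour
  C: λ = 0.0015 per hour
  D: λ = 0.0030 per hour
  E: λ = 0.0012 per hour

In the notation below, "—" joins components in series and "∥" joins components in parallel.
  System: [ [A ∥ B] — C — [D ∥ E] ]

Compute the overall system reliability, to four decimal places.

R(A) = exp(−0.00020 × 100) = 0.980199
R(B) = exp(−0.00051 × 100) = 0.950279
R(C) = exp(−0.0015 × 100) = 0.860708
R(D) = exp(−0.0030 × 100) = 0.740818
R(E) = exp(−0.0012 × 100) = 0.886920
Parallel (A and B): 1 − (1 − 0.980199)(1 − 0.950279) = 0.999015
Parallel (D and E): 1 − (1 − 0.740818)(1 − 0.886920) = 0.970692
Series ([0.999015], C, and [0.970692]): 0.999015 × 0.860708 × 0.970692 = 0.8347

0.8347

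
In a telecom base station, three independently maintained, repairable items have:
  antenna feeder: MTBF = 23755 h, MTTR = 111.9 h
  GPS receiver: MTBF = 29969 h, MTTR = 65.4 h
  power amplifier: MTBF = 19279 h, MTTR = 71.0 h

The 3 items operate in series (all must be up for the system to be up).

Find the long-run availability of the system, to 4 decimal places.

0.9895

A(antenna feeder) = MTBF/(MTBF+MTTR) = 23755/(23755+111.9) = 0.995311
A(GPS receiver) = MTBF/(MTBF+MTTR) = 29969/(29969+65.4) = 0.997822
A(power amplifier) = MTBF/(MTBF+MTTR) = 19279/(19279+71.0) = 0.996331
Series availability: 0.995311 × 0.997822 × 0.996331 = 0.9895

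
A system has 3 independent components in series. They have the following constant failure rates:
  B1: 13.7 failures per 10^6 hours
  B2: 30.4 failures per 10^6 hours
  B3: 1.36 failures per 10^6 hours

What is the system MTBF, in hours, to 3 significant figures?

22000

Series of exponential components: λ_sys = Σ λ_i
λ_sys = 0.0000137 + 0.0000304 + 0.00000136 = 4.5460e-05 /h
MTBF = 1 / λ_sys = 22000 h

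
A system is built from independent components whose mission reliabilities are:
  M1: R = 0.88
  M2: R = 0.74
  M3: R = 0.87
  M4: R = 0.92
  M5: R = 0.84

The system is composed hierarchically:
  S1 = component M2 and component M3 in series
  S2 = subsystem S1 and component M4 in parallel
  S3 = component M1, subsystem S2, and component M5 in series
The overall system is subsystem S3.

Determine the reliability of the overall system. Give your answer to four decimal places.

Series (M2 and M3): 0.740000 × 0.870000 = 0.643800
Parallel ([0.643800] and M4): 1 − (1 − 0.643800)(1 − 0.920000) = 0.971504
Series (M1, [0.971504], and M5): 0.880000 × 0.971504 × 0.840000 = 0.7181

0.7181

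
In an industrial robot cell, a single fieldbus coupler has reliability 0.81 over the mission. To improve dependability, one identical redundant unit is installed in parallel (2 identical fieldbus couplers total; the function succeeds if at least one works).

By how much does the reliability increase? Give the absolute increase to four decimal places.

R_before = 0.81
R_after = 1 − (1 − 0.81)^2 = 0.9639
ΔR = 0.9639 − 0.81 = 0.1539

0.1539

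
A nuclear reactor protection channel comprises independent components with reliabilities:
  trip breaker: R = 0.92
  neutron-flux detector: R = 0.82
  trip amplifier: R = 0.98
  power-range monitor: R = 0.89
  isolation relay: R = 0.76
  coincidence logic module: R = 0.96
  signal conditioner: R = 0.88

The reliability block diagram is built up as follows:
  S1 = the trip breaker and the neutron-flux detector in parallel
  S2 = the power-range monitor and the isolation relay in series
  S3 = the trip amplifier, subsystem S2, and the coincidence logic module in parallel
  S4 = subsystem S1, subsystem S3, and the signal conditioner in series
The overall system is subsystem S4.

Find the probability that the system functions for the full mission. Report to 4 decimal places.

Parallel (trip breaker and neutron-flux detector): 1 − (1 − 0.920000)(1 − 0.820000) = 0.985600
Series (power-range monitor and isolation relay): 0.890000 × 0.760000 = 0.676400
Parallel (trip amplifier, [0.676400], and coincidence logic module): 1 − (1 − 0.980000)(1 − 0.676400)(1 − 0.960000) = 0.999741
Series ([0.985600], [0.999741], and signal conditioner): 0.985600 × 0.999741 × 0.880000 = 0.8671

0.8671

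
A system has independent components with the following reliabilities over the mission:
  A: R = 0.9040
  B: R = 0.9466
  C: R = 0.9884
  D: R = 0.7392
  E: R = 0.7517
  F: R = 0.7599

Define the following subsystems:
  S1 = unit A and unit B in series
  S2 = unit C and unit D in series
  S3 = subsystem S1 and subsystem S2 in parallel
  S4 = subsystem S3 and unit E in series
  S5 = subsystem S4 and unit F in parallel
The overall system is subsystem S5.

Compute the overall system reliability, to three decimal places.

0.933

Series (A and B): 0.90400 × 0.94660 = 0.85573
Series (C and D): 0.98840 × 0.73920 = 0.73063
Parallel ([0.85573] and [0.73063]): 1 − (1 − 0.85573)(1 − 0.73063) = 0.96114
Series ([0.96114] and E): 0.96114 × 0.75170 = 0.72249
Parallel ([0.72249] and F): 1 − (1 − 0.72249)(1 − 0.75990) = 0.933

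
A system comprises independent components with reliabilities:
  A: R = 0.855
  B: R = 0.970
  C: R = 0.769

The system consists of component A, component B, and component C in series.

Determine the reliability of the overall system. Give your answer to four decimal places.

0.6378

Series (A, B, and C): 0.855000 × 0.970000 × 0.769000 = 0.6378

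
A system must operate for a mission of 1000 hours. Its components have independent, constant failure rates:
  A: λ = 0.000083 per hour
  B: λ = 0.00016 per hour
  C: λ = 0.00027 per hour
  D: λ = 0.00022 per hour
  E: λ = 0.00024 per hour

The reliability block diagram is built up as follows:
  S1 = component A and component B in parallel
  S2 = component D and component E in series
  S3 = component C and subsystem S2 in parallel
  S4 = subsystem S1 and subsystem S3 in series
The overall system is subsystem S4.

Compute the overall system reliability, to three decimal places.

0.902

R(A) = exp(−0.000083 × 1000) = 0.92035
R(B) = exp(−0.00016 × 1000) = 0.85214
R(C) = exp(−0.00027 × 1000) = 0.76338
R(D) = exp(−0.00022 × 1000) = 0.80252
R(E) = exp(−0.00024 × 1000) = 0.78663
Parallel (A and B): 1 − (1 − 0.92035)(1 − 0.85214) = 0.98822
Series (D and E): 0.80252 × 0.78663 = 0.63129
Parallel (C and [0.63129]): 1 − (1 − 0.76338)(1 − 0.63129) = 0.91276
Series ([0.98822] and [0.91276]): 0.98822 × 0.91276 = 0.902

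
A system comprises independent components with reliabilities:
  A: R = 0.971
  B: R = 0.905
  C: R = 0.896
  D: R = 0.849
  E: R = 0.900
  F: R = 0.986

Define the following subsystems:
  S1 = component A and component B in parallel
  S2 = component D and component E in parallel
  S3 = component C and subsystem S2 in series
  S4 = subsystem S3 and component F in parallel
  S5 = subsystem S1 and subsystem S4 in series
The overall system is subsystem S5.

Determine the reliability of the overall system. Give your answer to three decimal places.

0.996

Parallel (A and B): 1 − (1 − 0.97100)(1 − 0.90500) = 0.99725
Parallel (D and E): 1 − (1 − 0.84900)(1 − 0.90000) = 0.98490
Series (C and [0.98490]): 0.89600 × 0.98490 = 0.88247
Parallel ([0.88247] and F): 1 − (1 − 0.88247)(1 − 0.98600) = 0.99835
Series ([0.99725] and [0.99835]): 0.99725 × 0.99835 = 0.996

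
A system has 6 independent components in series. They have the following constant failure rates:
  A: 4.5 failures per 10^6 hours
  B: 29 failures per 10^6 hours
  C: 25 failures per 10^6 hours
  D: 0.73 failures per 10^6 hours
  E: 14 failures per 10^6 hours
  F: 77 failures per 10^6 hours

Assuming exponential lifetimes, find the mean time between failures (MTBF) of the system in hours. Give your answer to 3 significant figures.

6660

Series of exponential components: λ_sys = Σ λ_i
λ_sys = 0.0000045 + 0.000029 + 0.000025 + 0.00000073 + 0.000014 + 0.000077 = 1.5023e-04 /h
MTBF = 1 / λ_sys = 6660 h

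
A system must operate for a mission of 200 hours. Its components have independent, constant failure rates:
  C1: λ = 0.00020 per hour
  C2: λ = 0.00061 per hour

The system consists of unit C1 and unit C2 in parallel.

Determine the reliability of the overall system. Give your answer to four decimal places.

R(C1) = exp(−0.00020 × 200) = 0.960789
R(C2) = exp(−0.00061 × 200) = 0.885148
Parallel (C1 and C2): 1 − (1 − 0.960789)(1 − 0.885148) = 0.9955

0.9955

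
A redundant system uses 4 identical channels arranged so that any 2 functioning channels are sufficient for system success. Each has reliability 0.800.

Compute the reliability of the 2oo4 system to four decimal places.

R = Σ_{i=2}^{4} C(4,i) p^i (1−p)^{4−i} with p = 0.800
C(4,2)·0.800^2·0.200^2 = 0.153600
C(4,3)·0.800^3·0.200^1 = 0.409600
C(4,4)·0.800^4·0.200^0 = 0.409600
Sum = 0.9728

0.9728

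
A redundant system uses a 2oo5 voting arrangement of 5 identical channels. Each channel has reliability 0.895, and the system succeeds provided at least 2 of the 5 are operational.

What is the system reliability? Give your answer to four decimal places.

R = Σ_{i=2}^{5} C(5,i) p^i (1−p)^{5−i} with p = 0.895
C(5,2)·0.895^2·0.105^3 = 0.009273
C(5,3)·0.895^3·0.105^2 = 0.079040
C(5,4)·0.895^4·0.105^1 = 0.336862
C(5,5)·0.895^5·0.105^0 = 0.574269
Sum = 0.9994

0.9994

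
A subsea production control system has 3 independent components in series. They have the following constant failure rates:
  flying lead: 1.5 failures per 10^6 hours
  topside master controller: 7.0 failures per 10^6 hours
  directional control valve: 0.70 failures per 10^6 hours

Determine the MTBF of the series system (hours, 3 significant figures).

Series of exponential components: λ_sys = Σ λ_i
λ_sys = 0.0000015 + 0.0000070 + 0.00000070 = 9.2000e-06 /h
MTBF = 1 / λ_sys = 109000 h

109000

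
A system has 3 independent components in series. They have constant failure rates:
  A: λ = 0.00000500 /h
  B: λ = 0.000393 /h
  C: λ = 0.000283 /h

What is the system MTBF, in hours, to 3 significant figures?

1470

Series of exponential components: λ_sys = Σ λ_i
λ_sys = 0.00000500 + 0.000393 + 0.000283 = 6.8100e-04 /h
MTBF = 1 / λ_sys = 1470 h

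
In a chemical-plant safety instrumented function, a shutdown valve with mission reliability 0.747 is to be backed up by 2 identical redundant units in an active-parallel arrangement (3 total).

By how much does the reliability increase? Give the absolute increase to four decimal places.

R_before = 0.747
R_after = 1 − (1 − 0.747)^3 = 0.9838
ΔR = 0.9838 − 0.747 = 0.2368

0.2368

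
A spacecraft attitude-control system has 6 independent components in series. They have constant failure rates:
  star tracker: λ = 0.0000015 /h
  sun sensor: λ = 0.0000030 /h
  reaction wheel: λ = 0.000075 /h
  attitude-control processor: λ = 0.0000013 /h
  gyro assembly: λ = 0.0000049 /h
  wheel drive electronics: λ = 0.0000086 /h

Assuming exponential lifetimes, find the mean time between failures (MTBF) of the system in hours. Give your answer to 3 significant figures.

Series of exponential components: λ_sys = Σ λ_i
λ_sys = 0.0000015 + 0.0000030 + 0.000075 + 0.0000013 + 0.0000049 + 0.0000086 = 9.4300e-05 /h
MTBF = 1 / λ_sys = 10600 h

10600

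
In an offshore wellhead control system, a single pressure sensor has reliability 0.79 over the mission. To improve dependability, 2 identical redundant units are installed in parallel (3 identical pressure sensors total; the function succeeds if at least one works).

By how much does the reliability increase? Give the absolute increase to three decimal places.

R_before = 0.79
R_after = 1 − (1 − 0.79)^3 = 0.991
ΔR = 0.991 − 0.79 = 0.201

0.201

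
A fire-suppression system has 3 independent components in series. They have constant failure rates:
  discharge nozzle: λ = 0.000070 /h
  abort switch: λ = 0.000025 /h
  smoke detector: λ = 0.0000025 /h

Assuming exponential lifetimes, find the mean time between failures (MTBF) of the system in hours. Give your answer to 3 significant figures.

10300

Series of exponential components: λ_sys = Σ λ_i
λ_sys = 0.000070 + 0.000025 + 0.0000025 = 9.7500e-05 /h
MTBF = 1 / λ_sys = 10300 h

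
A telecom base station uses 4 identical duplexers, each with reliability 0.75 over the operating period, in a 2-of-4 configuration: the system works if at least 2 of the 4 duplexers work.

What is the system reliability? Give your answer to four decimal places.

0.9492

R = Σ_{i=2}^{4} C(4,i) p^i (1−p)^{4−i} with p = 0.75
C(4,2)·0.75^2·0.25^2 = 0.210938
C(4,3)·0.75^3·0.25^1 = 0.421875
C(4,4)·0.75^4·0.25^0 = 0.316406
Sum = 0.9492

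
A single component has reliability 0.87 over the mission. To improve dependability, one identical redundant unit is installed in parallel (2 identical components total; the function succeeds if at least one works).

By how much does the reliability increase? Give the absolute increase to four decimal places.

0.1131

R_before = 0.87
R_after = 1 − (1 − 0.87)^2 = 0.9831
ΔR = 0.9831 − 0.87 = 0.1131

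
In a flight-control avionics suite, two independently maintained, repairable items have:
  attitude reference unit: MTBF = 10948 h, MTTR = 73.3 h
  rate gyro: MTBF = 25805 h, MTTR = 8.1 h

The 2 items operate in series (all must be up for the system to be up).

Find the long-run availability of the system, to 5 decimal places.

0.99304

A(attitude reference unit) = MTBF/(MTBF+MTTR) = 10948/(10948+73.3) = 0.993349
A(rate gyro) = MTBF/(MTBF+MTTR) = 25805/(25805+8.1) = 0.999686
Series availability: 0.993349 × 0.999686 = 0.99304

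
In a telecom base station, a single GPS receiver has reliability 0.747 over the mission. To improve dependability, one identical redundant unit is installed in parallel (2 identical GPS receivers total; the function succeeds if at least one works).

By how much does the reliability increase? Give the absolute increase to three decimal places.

0.189

R_before = 0.747
R_after = 1 − (1 − 0.747)^2 = 0.936
ΔR = 0.936 − 0.747 = 0.189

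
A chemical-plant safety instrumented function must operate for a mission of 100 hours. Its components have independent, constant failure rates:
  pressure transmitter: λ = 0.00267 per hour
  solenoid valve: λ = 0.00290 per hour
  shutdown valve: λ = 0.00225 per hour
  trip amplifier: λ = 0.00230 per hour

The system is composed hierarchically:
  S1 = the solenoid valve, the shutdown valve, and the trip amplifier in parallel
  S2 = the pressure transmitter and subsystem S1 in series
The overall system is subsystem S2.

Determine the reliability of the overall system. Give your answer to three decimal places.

0.758

R(pressure transmitter) = exp(−0.00267 × 100) = 0.76567
R(solenoid valve) = exp(−0.00290 × 100) = 0.74826
R(shutdown valve) = exp(−0.00225 × 100) = 0.79852
R(trip amplifier) = exp(−0.00230 × 100) = 0.79453
Parallel (solenoid valve, shutdown valve, and trip amplifier): 1 − (1 − 0.74826)(1 − 0.79852)(1 − 0.79453) = 0.98958
Series (pressure transmitter and [0.98958]): 0.76567 × 0.98958 = 0.758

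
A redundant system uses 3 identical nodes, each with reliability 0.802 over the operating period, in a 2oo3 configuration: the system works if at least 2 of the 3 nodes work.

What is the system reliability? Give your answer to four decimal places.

R = Σ_{i=2}^{3} C(3,i) p^i (1−p)^{3−i} with p = 0.802
C(3,2)·0.802^2·0.198^1 = 0.382063
C(3,3)·0.802^3·0.198^0 = 0.515850
Sum = 0.8979

0.8979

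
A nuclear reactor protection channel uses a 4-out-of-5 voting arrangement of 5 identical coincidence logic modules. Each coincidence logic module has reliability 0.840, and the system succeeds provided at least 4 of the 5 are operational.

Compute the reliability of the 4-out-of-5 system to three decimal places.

0.817

R = Σ_{i=4}^{5} C(5,i) p^i (1−p)^{5−i} with p = 0.840
C(5,4)·0.840^4·0.160^1 = 0.39830
C(5,5)·0.840^5·0.160^0 = 0.41821
Sum = 0.817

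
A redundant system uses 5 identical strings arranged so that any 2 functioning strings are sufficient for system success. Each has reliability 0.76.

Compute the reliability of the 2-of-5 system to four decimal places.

0.9866

R = Σ_{i=2}^{5} C(5,i) p^i (1−p)^{5−i} with p = 0.76
C(5,2)·0.76^2·0.24^3 = 0.079847
C(5,3)·0.76^3·0.24^2 = 0.252850
C(5,4)·0.76^4·0.24^1 = 0.400346
C(5,5)·0.76^5·0.24^0 = 0.253553
Sum = 0.9866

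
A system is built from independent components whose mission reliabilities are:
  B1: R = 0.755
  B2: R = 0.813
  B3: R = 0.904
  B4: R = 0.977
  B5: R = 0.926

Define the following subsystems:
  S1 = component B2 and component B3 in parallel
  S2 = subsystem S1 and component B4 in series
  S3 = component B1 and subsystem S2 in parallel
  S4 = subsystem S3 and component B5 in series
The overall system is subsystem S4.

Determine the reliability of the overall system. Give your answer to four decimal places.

0.9168

Parallel (B2 and B3): 1 − (1 − 0.813000)(1 − 0.904000) = 0.982048
Series ([0.982048] and B4): 0.982048 × 0.977000 = 0.959461
Parallel (B1 and [0.959461]): 1 − (1 − 0.755000)(1 − 0.959461) = 0.990068
Series ([0.990068] and B5): 0.990068 × 0.926000 = 0.9168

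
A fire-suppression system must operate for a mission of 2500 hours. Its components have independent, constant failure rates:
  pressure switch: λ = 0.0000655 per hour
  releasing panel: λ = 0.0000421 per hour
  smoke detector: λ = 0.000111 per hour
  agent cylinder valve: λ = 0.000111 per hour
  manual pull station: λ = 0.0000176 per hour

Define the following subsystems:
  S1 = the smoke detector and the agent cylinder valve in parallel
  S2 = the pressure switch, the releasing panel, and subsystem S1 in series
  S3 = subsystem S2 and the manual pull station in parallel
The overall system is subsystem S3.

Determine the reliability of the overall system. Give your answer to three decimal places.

0.988

R(pressure switch) = exp(−0.0000655 × 2500) = 0.84895
R(releasing panel) = exp(−0.0000421 × 2500) = 0.90010
R(smoke detector) = exp(−0.000111 × 2500) = 0.75768
R(agent cylinder valve) = exp(−0.000111 × 2500) = 0.75768
R(manual pull station) = exp(−0.0000176 × 2500) = 0.95695
Parallel (smoke detector and agent cylinder valve): 1 − (1 − 0.75768)(1 − 0.75768) = 0.94128
Series (pressure switch, releasing panel, and [0.94128]): 0.84895 × 0.90010 × 0.94128 = 0.71927
Parallel ([0.71927] and manual pull station): 1 − (1 − 0.71927)(1 − 0.95695) = 0.988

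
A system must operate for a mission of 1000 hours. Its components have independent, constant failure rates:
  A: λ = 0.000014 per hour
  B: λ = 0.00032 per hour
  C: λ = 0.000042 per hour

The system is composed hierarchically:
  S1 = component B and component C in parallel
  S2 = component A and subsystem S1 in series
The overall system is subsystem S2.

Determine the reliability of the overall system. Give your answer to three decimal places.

0.975

R(A) = exp(−0.000014 × 1000) = 0.98610
R(B) = exp(−0.00032 × 1000) = 0.72615
R(C) = exp(−0.000042 × 1000) = 0.95887
Parallel (B and C): 1 − (1 − 0.72615)(1 − 0.95887) = 0.98874
Series (A and [0.98874]): 0.98610 × 0.98874 = 0.975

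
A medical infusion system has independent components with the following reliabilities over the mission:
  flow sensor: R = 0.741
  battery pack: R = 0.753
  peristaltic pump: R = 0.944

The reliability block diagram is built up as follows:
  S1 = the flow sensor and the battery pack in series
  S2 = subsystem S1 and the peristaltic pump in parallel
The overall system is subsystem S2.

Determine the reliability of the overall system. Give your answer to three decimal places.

Series (flow sensor and battery pack): 0.74100 × 0.75300 = 0.55797
Parallel ([0.55797] and peristaltic pump): 1 − (1 − 0.55797)(1 − 0.94400) = 0.975

0.975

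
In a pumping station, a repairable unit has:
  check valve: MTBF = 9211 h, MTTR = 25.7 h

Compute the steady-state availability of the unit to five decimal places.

0.99722

A(check valve) = MTBF/(MTBF+MTTR) = 9211/(9211+25.7) = 0.99722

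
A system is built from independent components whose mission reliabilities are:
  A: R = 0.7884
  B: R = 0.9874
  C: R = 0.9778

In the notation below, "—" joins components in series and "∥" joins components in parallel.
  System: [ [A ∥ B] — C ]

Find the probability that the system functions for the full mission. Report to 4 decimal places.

Parallel (A and B): 1 − (1 − 0.788400)(1 − 0.987400) = 0.997334
Series ([0.997334] and C): 0.997334 × 0.977800 = 0.9752

0.9752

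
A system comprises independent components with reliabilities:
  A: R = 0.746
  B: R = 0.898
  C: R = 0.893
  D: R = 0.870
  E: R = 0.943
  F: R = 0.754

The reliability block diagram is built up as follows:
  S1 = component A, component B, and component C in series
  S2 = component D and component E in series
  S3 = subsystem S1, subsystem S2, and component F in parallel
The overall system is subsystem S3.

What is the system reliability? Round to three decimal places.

0.982

Series (A, B, and C): 0.74600 × 0.89800 × 0.89300 = 0.59823
Series (D and E): 0.87000 × 0.94300 = 0.82041
Parallel ([0.59823], [0.82041], and F): 1 − (1 − 0.59823)(1 − 0.82041)(1 − 0.75400) = 0.982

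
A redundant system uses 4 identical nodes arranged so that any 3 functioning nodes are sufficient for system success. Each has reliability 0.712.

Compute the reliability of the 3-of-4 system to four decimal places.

R = Σ_{i=3}^{4} C(4,i) p^i (1−p)^{4−i} with p = 0.712
C(4,3)·0.712^3·0.288^1 = 0.415808
C(4,4)·0.712^4·0.288^0 = 0.256992
Sum = 0.6728

0.6728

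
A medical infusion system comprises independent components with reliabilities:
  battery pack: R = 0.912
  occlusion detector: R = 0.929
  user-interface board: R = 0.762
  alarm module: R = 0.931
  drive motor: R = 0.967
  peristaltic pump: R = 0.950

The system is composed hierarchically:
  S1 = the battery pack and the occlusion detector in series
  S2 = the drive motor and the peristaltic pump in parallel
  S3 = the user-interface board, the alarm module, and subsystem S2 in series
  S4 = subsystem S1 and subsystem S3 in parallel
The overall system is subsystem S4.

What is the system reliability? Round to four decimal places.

0.9554

Series (battery pack and occlusion detector): 0.912000 × 0.929000 = 0.847248
Parallel (drive motor and peristaltic pump): 1 − (1 − 0.967000)(1 − 0.950000) = 0.998350
Series (user-interface board, alarm module, and [0.998350]): 0.762000 × 0.931000 × 0.998350 = 0.708251
Parallel ([0.847248] and [0.708251]): 1 − (1 − 0.847248)(1 − 0.708251) = 0.9554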